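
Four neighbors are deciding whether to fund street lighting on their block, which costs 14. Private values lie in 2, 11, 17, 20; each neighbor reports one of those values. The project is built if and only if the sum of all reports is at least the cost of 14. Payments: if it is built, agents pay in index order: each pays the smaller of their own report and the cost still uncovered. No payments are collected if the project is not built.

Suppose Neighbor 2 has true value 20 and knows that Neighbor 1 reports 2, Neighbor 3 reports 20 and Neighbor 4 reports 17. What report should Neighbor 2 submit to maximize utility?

2

Report 2: project built, pays 2, utility 20 - 2 = 18.
Report 11: project built, pays 11, utility 20 - 11 = 9.
Report 17: project built, pays 12, utility 20 - 12 = 8.
Report 20: project built, pays 12, utility 20 - 12 = 8.
The best choice is 2 with utility 18.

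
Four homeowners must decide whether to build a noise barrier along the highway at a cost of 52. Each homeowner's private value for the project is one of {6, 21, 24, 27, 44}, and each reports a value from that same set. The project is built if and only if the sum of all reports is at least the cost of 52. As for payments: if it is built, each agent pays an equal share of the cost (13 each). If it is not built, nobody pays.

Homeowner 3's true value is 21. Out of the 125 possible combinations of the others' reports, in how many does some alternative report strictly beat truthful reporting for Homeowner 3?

Others report (6, 6, 6): truth gives 0; report 44 gives 8 > 0. Violating.
Others report (6, 6, 21): truth gives 8; no alternative beats it.
Others report (6, 6, 24): truth gives 8; no alternative beats it.
(Checking all 125 profiles: 1 has a profitable deviation, 124 do not.)

1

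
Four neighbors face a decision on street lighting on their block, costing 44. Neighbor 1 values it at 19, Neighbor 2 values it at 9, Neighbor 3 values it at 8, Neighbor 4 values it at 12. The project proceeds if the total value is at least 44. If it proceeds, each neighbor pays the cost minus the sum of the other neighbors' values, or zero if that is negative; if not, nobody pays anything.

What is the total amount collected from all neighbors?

Total value 48 ≥ cost 44, so it is built.
Neighbor 1: others sum to 29; max(0, 44 - 29) = 15.
Neighbor 2: others sum to 39; max(0, 44 - 39) = 5.
Neighbor 3: others sum to 40; max(0, 44 - 40) = 4.
Neighbor 4: others sum to 36; max(0, 44 - 36) = 8.
Total collected = 15 + 5 + 4 + 8 = 32.

32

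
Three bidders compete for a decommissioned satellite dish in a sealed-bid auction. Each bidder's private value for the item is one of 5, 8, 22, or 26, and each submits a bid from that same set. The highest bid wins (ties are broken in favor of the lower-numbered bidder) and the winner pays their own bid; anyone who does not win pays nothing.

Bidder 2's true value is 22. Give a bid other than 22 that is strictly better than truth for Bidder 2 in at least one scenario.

8

Suppose Bidder 1 bids 5 and Bidder 3 bids 5.
Bid 22: wins, pays 22, utility 22 - 22 = 0.
Bid 8: wins, pays 8, utility 22 - 8 = 14.
So bidding 8 beats truth here (14 > 0).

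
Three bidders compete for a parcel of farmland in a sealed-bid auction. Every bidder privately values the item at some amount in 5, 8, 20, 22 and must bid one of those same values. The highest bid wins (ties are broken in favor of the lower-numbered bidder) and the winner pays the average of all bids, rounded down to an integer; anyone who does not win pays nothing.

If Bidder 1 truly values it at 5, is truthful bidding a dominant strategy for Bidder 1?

Check each profile of the others' bids and compare truth against every alternative bid.
Others bid (8, 8): truth gives 0, best alternative gives -3.
Others bid (5, 8): truth gives 0, best alternative gives -2.
Others bid (8, 5): truth gives 0, best alternative gives -2.
Others bid (5, 5): truth gives 0, best alternative gives -1.
Others bid (5, 20): truth gives 0, best alternative gives 0.
Others bid (5, 22): truth gives 0, best alternative gives 0.
(Remaining 10 profiles checked similarly; truth is weakly best in each.)
In every case the truthful bid is at least as good as any alternative, so it is a dominant strategy.

Yes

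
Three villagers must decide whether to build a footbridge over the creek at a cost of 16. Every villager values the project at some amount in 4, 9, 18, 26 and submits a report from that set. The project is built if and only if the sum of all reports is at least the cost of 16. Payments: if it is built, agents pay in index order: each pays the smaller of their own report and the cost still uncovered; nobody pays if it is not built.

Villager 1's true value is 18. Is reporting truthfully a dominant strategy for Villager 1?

Consider the case where Villager 2 reports 4 and Villager 3 reports 4.
Truthful report 18: project built, pays 16, utility 18 - 16 = 2.
Report 9 instead: project built, pays 9, utility 18 - 9 = 9.
Since 9 > 2, reporting 9 is strictly better here, so truthful reporting is not dominant.

No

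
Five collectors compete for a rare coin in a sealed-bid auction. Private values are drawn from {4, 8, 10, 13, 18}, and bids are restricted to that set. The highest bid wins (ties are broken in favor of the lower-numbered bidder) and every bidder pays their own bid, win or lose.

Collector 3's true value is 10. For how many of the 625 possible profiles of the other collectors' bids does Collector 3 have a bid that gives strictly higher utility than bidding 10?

593

Others bid (4, 4, 4, 4): truth gives 0; bid 8 gives 2 > 0. Violating.
Others bid (4, 4, 4, 8): truth gives 0; bid 8 gives 2 > 0. Violating.
Others bid (4, 4, 4, 13): truth gives -10; bid 13 gives -3 > -10. Violating.
Others bid (4, 4, 4, 18): truth gives -10; bid 4 gives -4 > -10. Violating.
Others bid (4, 4, 4, 10): truth gives 0; no alternative beats it.
Others bid (4, 4, 8, 10): truth gives 0; no alternative beats it.
(Checking all 625 profiles: 593 have a profitable deviation, 32 do not.)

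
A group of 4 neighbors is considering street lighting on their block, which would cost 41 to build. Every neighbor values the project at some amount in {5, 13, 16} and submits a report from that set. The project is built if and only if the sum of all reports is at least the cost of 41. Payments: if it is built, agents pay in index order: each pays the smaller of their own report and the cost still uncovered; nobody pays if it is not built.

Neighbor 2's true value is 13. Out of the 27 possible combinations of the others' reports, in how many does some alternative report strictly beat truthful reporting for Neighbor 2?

11

Others report (5, 16, 16): truth gives 0; report 5 gives 8 > 0. Violating.
Others report (13, 13, 13): truth gives 0; report 5 gives 8 > 0. Violating.
Others report (13, 13, 16): truth gives 0; report 5 gives 8 > 0. Violating.
Others report (13, 16, 13): truth gives 0; report 5 gives 8 > 0. Violating.
Others report (5, 5, 5): truth gives 0; no alternative beats it.
Others report (5, 5, 13): truth gives 0; no alternative beats it.
(Checking all 27 profiles: 11 have a profitable deviation, 16 do not.)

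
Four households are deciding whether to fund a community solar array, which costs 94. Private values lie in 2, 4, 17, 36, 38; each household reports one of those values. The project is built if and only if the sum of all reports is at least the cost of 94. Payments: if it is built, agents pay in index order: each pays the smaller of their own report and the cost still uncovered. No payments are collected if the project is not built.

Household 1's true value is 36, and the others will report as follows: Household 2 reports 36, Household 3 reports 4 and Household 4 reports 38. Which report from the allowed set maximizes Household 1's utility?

17

Report 2: project not built, utility 0.
Report 4: project not built, utility 0.
Report 17: project built, pays 17, utility 36 - 17 = 19.
Report 36: project built, pays 36, utility 36 - 36 = 0.
Report 38: project built, pays 38, utility 36 - 38 = -2.
The best choice is 17 with utility 19.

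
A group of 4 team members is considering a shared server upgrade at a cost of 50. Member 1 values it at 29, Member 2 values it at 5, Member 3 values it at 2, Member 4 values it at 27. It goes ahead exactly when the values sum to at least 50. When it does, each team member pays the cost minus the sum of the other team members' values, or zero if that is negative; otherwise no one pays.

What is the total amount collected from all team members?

30

Total value 63 ≥ cost 50, so it is built.
Member 1: others sum to 34; max(0, 50 - 34) = 16.
Member 2: others sum to 58; max(0, 50 - 58) = 0.
Member 3: others sum to 61; max(0, 50 - 61) = 0.
Member 4: others sum to 36; max(0, 50 - 36) = 14.
Total collected = 16 + 0 + 0 + 14 = 30.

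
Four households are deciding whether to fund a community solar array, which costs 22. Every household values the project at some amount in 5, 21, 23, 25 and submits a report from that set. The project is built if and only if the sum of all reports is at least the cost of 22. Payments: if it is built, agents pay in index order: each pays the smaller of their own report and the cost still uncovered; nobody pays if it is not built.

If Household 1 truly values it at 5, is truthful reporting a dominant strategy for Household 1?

Check each profile of the others' reports and compare truth against every alternative report.
Others report (5, 5, 5): truth gives 0, best alternative gives -16.
Others report (5, 5, 21): truth gives 0, best alternative gives -16.
Others report (5, 5, 23): truth gives 0, best alternative gives -16.
Others report (5, 5, 25): truth gives 0, best alternative gives -16.
Others report (5, 21, 5): truth gives 0, best alternative gives -16.
Others report (5, 21, 21): truth gives 0, best alternative gives -16.
(Remaining 58 profiles checked similarly; truth is weakly best in each.)
In every case the truthful report is at least as good as any alternative, so it is a dominant strategy.

Yes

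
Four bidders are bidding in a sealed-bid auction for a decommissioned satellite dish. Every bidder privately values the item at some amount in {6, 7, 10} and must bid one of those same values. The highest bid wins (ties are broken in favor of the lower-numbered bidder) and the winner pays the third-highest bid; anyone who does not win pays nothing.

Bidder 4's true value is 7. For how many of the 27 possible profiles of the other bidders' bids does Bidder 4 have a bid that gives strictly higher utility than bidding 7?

3

Others bid (6, 6, 7): truth gives 0; bid 10 gives 1 > 0. Violating.
Others bid (6, 7, 6): truth gives 0; bid 10 gives 1 > 0. Violating.
Others bid (7, 6, 6): truth gives 0; bid 10 gives 1 > 0. Violating.
Others bid (6, 6, 6): truth gives 1; no alternative beats it.
Others bid (6, 6, 10): truth gives 0; no alternative beats it.
(Checking all 27 profiles: 3 have a profitable deviation, 24 do not.)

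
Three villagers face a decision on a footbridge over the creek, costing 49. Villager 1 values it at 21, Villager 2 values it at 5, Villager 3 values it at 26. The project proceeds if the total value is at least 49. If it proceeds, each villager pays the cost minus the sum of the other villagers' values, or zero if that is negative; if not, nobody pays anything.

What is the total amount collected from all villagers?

Total value 52 ≥ cost 49, so it is built.
Villager 1: others sum to 31; max(0, 49 - 31) = 18.
Villager 2: others sum to 47; max(0, 49 - 47) = 2.
Villager 3: others sum to 26; max(0, 49 - 26) = 23.
Total collected = 18 + 2 + 23 = 43.

43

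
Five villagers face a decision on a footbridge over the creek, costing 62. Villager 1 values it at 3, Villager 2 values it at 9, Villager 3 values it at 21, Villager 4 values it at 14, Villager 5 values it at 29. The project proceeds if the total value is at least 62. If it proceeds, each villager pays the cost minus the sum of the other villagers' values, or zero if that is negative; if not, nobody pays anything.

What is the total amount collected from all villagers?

Total value 76 ≥ cost 62, so it is built.
Villager 1: others sum to 73; max(0, 62 - 73) = 0.
Villager 2: others sum to 67; max(0, 62 - 67) = 0.
Villager 3: others sum to 55; max(0, 62 - 55) = 7.
Villager 4: others sum to 62; max(0, 62 - 62) = 0.
Villager 5: others sum to 47; max(0, 62 - 47) = 15.
Total collected = 0 + 0 + 7 + 0 + 15 = 22.

22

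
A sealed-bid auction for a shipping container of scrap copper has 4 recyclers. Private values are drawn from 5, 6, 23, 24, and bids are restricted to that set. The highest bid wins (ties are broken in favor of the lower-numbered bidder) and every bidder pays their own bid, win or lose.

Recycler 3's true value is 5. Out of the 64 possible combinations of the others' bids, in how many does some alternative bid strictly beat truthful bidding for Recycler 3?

Others bid (5, 5, 5): truth gives -5; bid 6 gives -1 > -5. Violating.
Others bid (5, 5, 6): truth gives -5; bid 6 gives -1 > -5. Violating.
Others bid (5, 5, 23): truth gives -5; no alternative beats it.
Others bid (5, 5, 24): truth gives -5; no alternative beats it.
(Checking all 64 profiles: 2 have a profitable deviation, 62 do not.)

2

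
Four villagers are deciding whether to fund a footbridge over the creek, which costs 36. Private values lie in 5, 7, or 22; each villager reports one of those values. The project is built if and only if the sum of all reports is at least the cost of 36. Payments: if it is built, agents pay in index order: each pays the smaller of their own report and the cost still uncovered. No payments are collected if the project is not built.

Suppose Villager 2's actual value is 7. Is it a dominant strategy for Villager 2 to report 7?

No

Consider the case where Villager 1 reports 5, Villager 3 reports 5 and Villager 4 reports 22.
Truthful report 7: project built, pays 7, utility 7 - 7 = 0.
Report 5 instead: project built, pays 5, utility 7 - 5 = 2.
Since 2 > 0, reporting 5 is strictly better here, so truthful reporting is not dominant.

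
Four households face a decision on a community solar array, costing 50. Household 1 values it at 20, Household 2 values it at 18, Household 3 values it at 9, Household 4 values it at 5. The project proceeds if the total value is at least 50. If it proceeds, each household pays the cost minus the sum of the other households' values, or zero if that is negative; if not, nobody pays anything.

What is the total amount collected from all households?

44

Total value 52 ≥ cost 50, so it is built.
Household 1: others sum to 32; max(0, 50 - 32) = 18.
Household 2: others sum to 34; max(0, 50 - 34) = 16.
Household 3: others sum to 43; max(0, 50 - 43) = 7.
Household 4: others sum to 47; max(0, 50 - 47) = 3.
Total collected = 18 + 16 + 7 + 3 = 44.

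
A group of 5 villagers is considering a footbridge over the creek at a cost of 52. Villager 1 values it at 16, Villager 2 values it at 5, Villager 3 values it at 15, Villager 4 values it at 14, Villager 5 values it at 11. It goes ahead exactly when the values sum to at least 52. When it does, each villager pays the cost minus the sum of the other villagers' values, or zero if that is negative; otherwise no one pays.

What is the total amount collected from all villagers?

20

Total value 61 ≥ cost 52, so it is built.
Villager 1: others sum to 45; max(0, 52 - 45) = 7.
Villager 2: others sum to 56; max(0, 52 - 56) = 0.
Villager 3: others sum to 46; max(0, 52 - 46) = 6.
Villager 4: others sum to 47; max(0, 52 - 47) = 5.
Villager 5: others sum to 50; max(0, 52 - 50) = 2.
Total collected = 7 + 0 + 6 + 5 + 2 = 20.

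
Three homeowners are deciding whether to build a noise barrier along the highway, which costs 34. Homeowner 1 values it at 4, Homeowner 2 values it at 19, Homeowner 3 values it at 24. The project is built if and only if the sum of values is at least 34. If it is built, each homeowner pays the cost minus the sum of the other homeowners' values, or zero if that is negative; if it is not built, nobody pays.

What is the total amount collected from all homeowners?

17

Total value 47 ≥ cost 34, so it is built.
Homeowner 1: others sum to 43; max(0, 34 - 43) = 0.
Homeowner 2: others sum to 28; max(0, 34 - 28) = 6.
Homeowner 3: others sum to 23; max(0, 34 - 23) = 11.
Total collected = 0 + 6 + 11 = 17.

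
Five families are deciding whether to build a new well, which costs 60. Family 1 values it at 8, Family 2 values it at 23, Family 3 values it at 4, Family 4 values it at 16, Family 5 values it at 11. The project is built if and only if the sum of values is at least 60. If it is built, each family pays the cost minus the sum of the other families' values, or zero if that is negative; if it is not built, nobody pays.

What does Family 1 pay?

6

Total value 62 ≥ cost 60, so the project is built.
The other families' values sum to 54.
Cost minus that sum is 60 - 54 = 6.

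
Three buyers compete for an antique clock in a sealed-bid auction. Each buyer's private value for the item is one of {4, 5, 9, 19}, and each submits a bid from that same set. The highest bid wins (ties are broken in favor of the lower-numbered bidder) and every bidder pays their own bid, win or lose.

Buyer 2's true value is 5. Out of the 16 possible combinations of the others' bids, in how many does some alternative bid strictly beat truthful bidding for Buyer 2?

Others bid (4, 9): truth gives -5; bid 4 gives -4 > -5. Violating.
Others bid (4, 19): truth gives -5; bid 4 gives -4 > -5. Violating.
Others bid (5, 4): truth gives -5; bid 4 gives -4 > -5. Violating.
Others bid (5, 5): truth gives -5; bid 4 gives -4 > -5. Violating.
Others bid (4, 4): truth gives 0; no alternative beats it.
Others bid (4, 5): truth gives 0; no alternative beats it.
(Checking all 16 profiles: 14 have a profitable deviation, 2 do not.)

14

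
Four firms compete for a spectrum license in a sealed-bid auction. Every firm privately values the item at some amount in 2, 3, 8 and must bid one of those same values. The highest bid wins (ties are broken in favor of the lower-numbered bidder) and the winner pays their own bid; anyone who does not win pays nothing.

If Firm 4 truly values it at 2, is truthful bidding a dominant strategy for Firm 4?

Check each profile of the others' bids and compare truth against every alternative bid.
Others bid (2, 2, 2): truth gives 0, best alternative gives -1.
Others bid (2, 2, 3): truth gives 0, best alternative gives 0.
Others bid (2, 2, 8): truth gives 0, best alternative gives 0.
Others bid (2, 3, 2): truth gives 0, best alternative gives 0.
Others bid (2, 3, 3): truth gives 0, best alternative gives 0.
Others bid (2, 3, 8): truth gives 0, best alternative gives 0.
(Remaining 21 profiles checked similarly; truth is weakly best in each.)
In every case the truthful bid is at least as good as any alternative, so it is a dominant strategy.

Yes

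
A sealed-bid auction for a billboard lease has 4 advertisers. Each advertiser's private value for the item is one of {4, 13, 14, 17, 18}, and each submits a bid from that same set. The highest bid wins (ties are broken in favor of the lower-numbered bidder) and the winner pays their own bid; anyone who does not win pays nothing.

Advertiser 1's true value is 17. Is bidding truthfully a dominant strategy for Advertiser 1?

No

Consider the case where Advertiser 2 bids 4, Advertiser 3 bids 4 and Advertiser 4 bids 4.
Truthful bid 17: wins, pays 17, utility 17 - 17 = 0.
Bid 4 instead: wins, pays 4, utility 17 - 4 = 13.
Since 13 > 0, bidding 4 is strictly better here, so truthful bidding is not dominant.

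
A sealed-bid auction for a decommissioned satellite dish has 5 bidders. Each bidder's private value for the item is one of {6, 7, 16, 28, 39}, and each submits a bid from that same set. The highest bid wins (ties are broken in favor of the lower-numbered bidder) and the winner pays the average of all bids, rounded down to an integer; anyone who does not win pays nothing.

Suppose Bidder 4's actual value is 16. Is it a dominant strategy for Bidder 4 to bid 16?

No

Consider the case where Bidder 1 bids 6, Bidder 2 bids 6, Bidder 3 bids 6 and Bidder 5 bids 6.
Truthful bid 16: wins, pays 8, utility 16 - 8 = 8.
Bid 7 instead: wins, pays 6, utility 16 - 6 = 10.
Since 10 > 8, bidding 7 is strictly better here, so truthful bidding is not dominant.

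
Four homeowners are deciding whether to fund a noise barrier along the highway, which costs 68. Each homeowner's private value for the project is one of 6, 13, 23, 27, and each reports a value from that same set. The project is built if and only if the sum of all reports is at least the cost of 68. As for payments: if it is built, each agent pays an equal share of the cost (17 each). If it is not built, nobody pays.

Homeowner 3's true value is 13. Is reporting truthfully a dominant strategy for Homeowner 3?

Consider the case where Homeowner 1 reports 6, Homeowner 2 reports 23 and Homeowner 4 reports 27.
Truthful report 13: project built, pays 17, utility 13 - 17 = -4.
Report 6 instead: project not built, utility 0.
Since 0 > -4, reporting 6 is strictly better here, so truthful reporting is not dominant.

No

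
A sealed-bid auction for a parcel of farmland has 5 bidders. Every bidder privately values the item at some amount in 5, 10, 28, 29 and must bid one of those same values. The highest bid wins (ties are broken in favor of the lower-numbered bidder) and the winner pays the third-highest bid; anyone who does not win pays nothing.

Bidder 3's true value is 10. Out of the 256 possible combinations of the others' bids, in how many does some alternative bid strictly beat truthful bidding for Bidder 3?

8

Others bid (5, 5, 5, 28): truth gives 0; bid 28 gives 5 > 0. Violating.
Others bid (5, 5, 5, 29): truth gives 0; bid 29 gives 5 > 0. Violating.
Others bid (5, 5, 28, 5): truth gives 0; bid 28 gives 5 > 0. Violating.
Others bid (5, 5, 29, 5): truth gives 0; bid 29 gives 5 > 0. Violating.
Others bid (5, 5, 5, 5): truth gives 5; no alternative beats it.
Others bid (5, 5, 5, 10): truth gives 5; no alternative beats it.
(Checking all 256 profiles: 8 have a profitable deviation, 248 do not.)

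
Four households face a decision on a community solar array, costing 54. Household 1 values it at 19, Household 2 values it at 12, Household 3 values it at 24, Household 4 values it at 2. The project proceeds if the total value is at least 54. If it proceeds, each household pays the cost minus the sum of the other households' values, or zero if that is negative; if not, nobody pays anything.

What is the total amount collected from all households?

Total value 57 ≥ cost 54, so it is built.
Household 1: others sum to 38; max(0, 54 - 38) = 16.
Household 2: others sum to 45; max(0, 54 - 45) = 9.
Household 3: others sum to 33; max(0, 54 - 33) = 21.
Household 4: others sum to 55; max(0, 54 - 55) = 0.
Total collected = 16 + 9 + 21 + 0 = 46.

46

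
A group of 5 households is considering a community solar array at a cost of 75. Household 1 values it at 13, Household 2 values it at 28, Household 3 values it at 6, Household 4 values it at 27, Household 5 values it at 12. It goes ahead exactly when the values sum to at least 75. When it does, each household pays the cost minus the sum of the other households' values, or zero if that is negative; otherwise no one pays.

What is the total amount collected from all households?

36

Total value 86 ≥ cost 75, so it is built.
Household 1: others sum to 73; max(0, 75 - 73) = 2.
Household 2: others sum to 58; max(0, 75 - 58) = 17.
Household 3: others sum to 80; max(0, 75 - 80) = 0.
Household 4: others sum to 59; max(0, 75 - 59) = 16.
Household 5: others sum to 74; max(0, 75 - 74) = 1.
Total collected = 2 + 17 + 0 + 16 + 1 = 36.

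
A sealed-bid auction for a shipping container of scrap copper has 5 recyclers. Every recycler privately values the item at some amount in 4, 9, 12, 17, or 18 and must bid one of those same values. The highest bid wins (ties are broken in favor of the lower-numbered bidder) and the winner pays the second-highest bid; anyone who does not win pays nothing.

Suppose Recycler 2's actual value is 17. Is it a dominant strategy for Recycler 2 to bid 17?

Check each profile of the others' bids and compare truth against every alternative bid.
Others bid (4, 4, 4, 4): truth gives 13, best alternative gives 13.
Others bid (4, 4, 4, 9): truth gives 8, best alternative gives 8.
Others bid (4, 4, 9, 4): truth gives 8, best alternative gives 8.
Others bid (4, 4, 9, 9): truth gives 8, best alternative gives 8.
Others bid (4, 9, 4, 4): truth gives 8, best alternative gives 8.
Others bid (4, 9, 4, 9): truth gives 8, best alternative gives 8.
(Remaining 619 profiles checked similarly; truth is weakly best in each.)
In every case the truthful bid is at least as good as any alternative, so it is a dominant strategy.

Yes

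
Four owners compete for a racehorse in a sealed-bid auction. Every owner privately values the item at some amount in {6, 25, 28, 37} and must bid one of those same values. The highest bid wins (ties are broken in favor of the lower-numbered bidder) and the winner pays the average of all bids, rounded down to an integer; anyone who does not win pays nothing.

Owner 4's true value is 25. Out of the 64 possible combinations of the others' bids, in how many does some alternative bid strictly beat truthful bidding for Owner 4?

18

Others bid (6, 6, 25): truth gives 0; bid 28 gives 9 > 0. Violating.
Others bid (6, 6, 28): truth gives 0; bid 37 gives 6 > 0. Violating.
Others bid (6, 25, 6): truth gives 0; bid 28 gives 9 > 0. Violating.
Others bid (6, 25, 25): truth gives 0; bid 28 gives 4 > 0. Violating.
Others bid (6, 6, 6): truth gives 15; no alternative beats it.
Others bid (6, 6, 37): truth gives 0; no alternative beats it.
(Checking all 64 profiles: 18 have a profitable deviation, 46 do not.)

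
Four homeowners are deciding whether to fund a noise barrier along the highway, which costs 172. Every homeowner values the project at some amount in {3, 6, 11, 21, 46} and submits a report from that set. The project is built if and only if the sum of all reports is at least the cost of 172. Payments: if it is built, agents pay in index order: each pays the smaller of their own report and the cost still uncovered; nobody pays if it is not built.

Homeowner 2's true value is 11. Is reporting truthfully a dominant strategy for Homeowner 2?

Yes

Check each profile of the others' reports and compare truth against every alternative report.
Others report (3, 3, 3): truth gives 0, best alternative gives 0.
Others report (3, 3, 6): truth gives 0, best alternative gives 0.
Others report (3, 3, 11): truth gives 0, best alternative gives 0.
Others report (3, 3, 21): truth gives 0, best alternative gives 0.
Others report (3, 3, 46): truth gives 0, best alternative gives 0.
Others report (3, 6, 3): truth gives 0, best alternative gives 0.
(Remaining 119 profiles checked similarly; truth is weakly best in each.)
In every case the truthful report is at least as good as any alternative, so it is a dominant strategy.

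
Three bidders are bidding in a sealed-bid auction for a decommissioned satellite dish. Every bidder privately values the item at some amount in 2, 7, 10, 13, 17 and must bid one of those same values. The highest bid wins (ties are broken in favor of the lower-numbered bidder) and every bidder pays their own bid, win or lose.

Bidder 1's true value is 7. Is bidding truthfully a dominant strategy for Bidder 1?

Consider the case where Bidder 2 bids 2 and Bidder 3 bids 2.
Truthful bid 7: wins, pays 7, utility 7 - 7 = 0.
Bid 2 instead: wins, pays 2, utility 7 - 2 = 5.
Since 5 > 0, bidding 2 is strictly better here, so truthful bidding is not dominant.

No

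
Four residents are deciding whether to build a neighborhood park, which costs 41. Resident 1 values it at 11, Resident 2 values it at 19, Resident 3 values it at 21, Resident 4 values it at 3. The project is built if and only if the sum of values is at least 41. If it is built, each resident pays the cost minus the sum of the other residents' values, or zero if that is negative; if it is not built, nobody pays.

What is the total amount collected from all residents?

Total value 54 ≥ cost 41, so it is built.
Resident 1: others sum to 43; max(0, 41 - 43) = 0.
Resident 2: others sum to 35; max(0, 41 - 35) = 6.
Resident 3: others sum to 33; max(0, 41 - 33) = 8.
Resident 4: others sum to 51; max(0, 41 - 51) = 0.
Total collected = 0 + 6 + 8 + 0 = 14.

14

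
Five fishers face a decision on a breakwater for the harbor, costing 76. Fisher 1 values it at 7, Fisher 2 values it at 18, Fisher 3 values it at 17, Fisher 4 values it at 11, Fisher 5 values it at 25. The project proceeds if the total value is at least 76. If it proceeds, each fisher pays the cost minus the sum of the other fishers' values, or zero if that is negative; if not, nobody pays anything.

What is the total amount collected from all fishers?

68

Total value 78 ≥ cost 76, so it is built.
Fisher 1: others sum to 71; max(0, 76 - 71) = 5.
Fisher 2: others sum to 60; max(0, 76 - 60) = 16.
Fisher 3: others sum to 61; max(0, 76 - 61) = 15.
Fisher 4: others sum to 67; max(0, 76 - 67) = 9.
Fisher 5: others sum to 53; max(0, 76 - 53) = 23.
Total collected = 5 + 16 + 15 + 9 + 23 = 68.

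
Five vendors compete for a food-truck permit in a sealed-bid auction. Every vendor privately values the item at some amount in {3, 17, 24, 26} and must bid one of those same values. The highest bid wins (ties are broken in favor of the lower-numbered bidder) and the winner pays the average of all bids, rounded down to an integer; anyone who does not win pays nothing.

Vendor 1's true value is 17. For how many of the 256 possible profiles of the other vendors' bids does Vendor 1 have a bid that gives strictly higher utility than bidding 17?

57

Others bid (3, 3, 3, 3): truth gives 12; bid 3 gives 14 > 12. Violating.
Others bid (3, 3, 3, 24): truth gives 0; bid 24 gives 6 > 0. Violating.
Others bid (3, 3, 3, 26): truth gives 0; bid 26 gives 5 > 0. Violating.
Others bid (3, 3, 17, 24): truth gives 0; bid 24 gives 3 > 0. Violating.
Others bid (3, 3, 3, 17): truth gives 9; no alternative beats it.
Others bid (3, 3, 17, 3): truth gives 9; no alternative beats it.
(Checking all 256 profiles: 57 have a profitable deviation, 199 do not.)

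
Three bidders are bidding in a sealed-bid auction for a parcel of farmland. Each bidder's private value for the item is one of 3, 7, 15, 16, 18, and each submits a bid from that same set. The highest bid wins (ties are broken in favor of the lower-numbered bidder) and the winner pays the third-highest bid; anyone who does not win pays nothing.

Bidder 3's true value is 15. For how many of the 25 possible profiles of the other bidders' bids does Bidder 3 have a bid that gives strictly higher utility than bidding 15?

Others bid (3, 15): truth gives 0; bid 16 gives 12 > 0. Violating.
Others bid (3, 16): truth gives 0; bid 18 gives 12 > 0. Violating.
Others bid (7, 15): truth gives 0; bid 16 gives 8 > 0. Violating.
Others bid (7, 16): truth gives 0; bid 18 gives 8 > 0. Violating.
Others bid (3, 3): truth gives 12; no alternative beats it.
Others bid (3, 7): truth gives 12; no alternative beats it.
(Checking all 25 profiles: 8 have a profitable deviation, 17 do not.)

8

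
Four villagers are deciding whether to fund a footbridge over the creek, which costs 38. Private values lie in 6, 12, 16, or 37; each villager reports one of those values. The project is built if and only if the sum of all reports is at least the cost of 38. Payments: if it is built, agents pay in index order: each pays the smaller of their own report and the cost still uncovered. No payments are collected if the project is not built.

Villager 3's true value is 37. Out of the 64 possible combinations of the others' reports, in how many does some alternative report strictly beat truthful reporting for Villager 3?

Others report (6, 6, 12): truth gives 11; report 16 gives 21 > 11. Violating.
Others report (6, 6, 16): truth gives 11; report 12 gives 25 > 11. Violating.
Others report (6, 6, 37): truth gives 11; report 6 gives 31 > 11. Violating.
Others report (6, 12, 6): truth gives 17; report 16 gives 21 > 17. Violating.
Others report (6, 6, 6): truth gives 11; no alternative beats it.
Others report (6, 37, 6): truth gives 37; no alternative beats it.
(Checking all 64 profiles: 31 have a profitable deviation, 33 do not.)

31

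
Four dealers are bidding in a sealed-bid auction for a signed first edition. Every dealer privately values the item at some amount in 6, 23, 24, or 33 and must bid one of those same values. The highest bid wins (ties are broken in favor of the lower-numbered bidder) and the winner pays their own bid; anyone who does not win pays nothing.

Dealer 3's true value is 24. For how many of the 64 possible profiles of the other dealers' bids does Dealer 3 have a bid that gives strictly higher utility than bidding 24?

2

Others bid (6, 6, 6): truth gives 0; bid 23 gives 1 > 0. Violating.
Others bid (6, 6, 23): truth gives 0; bid 23 gives 1 > 0. Violating.
Others bid (6, 6, 24): truth gives 0; no alternative beats it.
Others bid (6, 6, 33): truth gives 0; no alternative beats it.
(Checking all 64 profiles: 2 have a profitable deviation, 62 do not.)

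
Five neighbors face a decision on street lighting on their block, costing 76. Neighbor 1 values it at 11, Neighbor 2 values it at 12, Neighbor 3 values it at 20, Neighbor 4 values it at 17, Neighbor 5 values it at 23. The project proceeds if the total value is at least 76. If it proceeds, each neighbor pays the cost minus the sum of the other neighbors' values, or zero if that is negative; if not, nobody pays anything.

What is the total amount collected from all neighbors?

48

Total value 83 ≥ cost 76, so it is built.
Neighbor 1: others sum to 72; max(0, 76 - 72) = 4.
Neighbor 2: others sum to 71; max(0, 76 - 71) = 5.
Neighbor 3: others sum to 63; max(0, 76 - 63) = 13.
Neighbor 4: others sum to 66; max(0, 76 - 66) = 10.
Neighbor 5: others sum to 60; max(0, 76 - 60) = 16.
Total collected = 4 + 5 + 13 + 10 + 16 = 48.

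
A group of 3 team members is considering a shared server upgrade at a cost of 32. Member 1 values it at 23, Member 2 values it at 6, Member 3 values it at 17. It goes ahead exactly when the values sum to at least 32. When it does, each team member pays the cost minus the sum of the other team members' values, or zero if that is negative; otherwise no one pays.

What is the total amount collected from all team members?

Total value 46 ≥ cost 32, so it is built.
Member 1: others sum to 23; max(0, 32 - 23) = 9.
Member 2: others sum to 40; max(0, 32 - 40) = 0.
Member 3: others sum to 29; max(0, 32 - 29) = 3.
Total collected = 9 + 0 + 3 = 12.

12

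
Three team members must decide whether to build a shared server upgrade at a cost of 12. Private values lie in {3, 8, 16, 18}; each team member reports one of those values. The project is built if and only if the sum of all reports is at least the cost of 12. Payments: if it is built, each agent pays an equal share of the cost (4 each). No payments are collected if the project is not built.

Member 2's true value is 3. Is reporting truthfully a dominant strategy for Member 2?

Check each profile of the others' reports and compare truth against every alternative report.
Others report (3, 3): truth gives 0, best alternative gives -1.
Others report (3, 8): truth gives -1, best alternative gives -1.
Others report (3, 16): truth gives -1, best alternative gives -1.
Others report (3, 18): truth gives -1, best alternative gives -1.
Others report (8, 3): truth gives -1, best alternative gives -1.
Others report (8, 8): truth gives -1, best alternative gives -1.
(Remaining 10 profiles checked similarly; truth is weakly best in each.)
In every case the truthful report is at least as good as any alternative, so it is a dominant strategy.

Yes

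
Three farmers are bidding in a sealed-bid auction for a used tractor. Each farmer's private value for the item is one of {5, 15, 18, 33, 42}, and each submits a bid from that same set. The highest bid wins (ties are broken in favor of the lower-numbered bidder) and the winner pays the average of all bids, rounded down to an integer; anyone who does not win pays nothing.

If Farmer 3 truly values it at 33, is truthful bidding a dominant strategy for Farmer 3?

No

Consider the case where Farmer 1 bids 5 and Farmer 2 bids 5.
Truthful bid 33: wins, pays 14, utility 33 - 14 = 19.
Bid 15 instead: wins, pays 8, utility 33 - 8 = 25.
Since 25 > 19, bidding 15 is strictly better here, so truthful bidding is not dominant.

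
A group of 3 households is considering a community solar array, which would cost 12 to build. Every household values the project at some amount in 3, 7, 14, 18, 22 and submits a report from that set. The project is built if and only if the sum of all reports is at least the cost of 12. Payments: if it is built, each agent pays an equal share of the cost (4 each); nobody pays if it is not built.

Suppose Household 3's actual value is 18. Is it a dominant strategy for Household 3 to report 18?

Yes

Check each profile of the others' reports and compare truth against every alternative report.
Others report (3, 3): truth gives 14, best alternative gives 14.
Others report (3, 7): truth gives 14, best alternative gives 14.
Others report (3, 14): truth gives 14, best alternative gives 14.
Others report (3, 18): truth gives 14, best alternative gives 14.
Others report (3, 22): truth gives 14, best alternative gives 14.
Others report (7, 3): truth gives 14, best alternative gives 14.
(Remaining 19 profiles checked similarly; truth is weakly best in each.)
In every case the truthful report is at least as good as any alternative, so it is a dominant strategy.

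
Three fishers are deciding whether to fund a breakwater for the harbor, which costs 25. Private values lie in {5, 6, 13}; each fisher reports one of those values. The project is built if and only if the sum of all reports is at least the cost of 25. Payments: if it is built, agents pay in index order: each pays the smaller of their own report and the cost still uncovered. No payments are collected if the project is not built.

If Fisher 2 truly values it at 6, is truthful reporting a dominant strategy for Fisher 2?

Consider the case where Fisher 1 reports 13 and Fisher 3 reports 13.
Truthful report 6: project built, pays 6, utility 6 - 6 = 0.
Report 5 instead: project built, pays 5, utility 6 - 5 = 1.
Since 1 > 0, reporting 5 is strictly better here, so truthful reporting is not dominant.

No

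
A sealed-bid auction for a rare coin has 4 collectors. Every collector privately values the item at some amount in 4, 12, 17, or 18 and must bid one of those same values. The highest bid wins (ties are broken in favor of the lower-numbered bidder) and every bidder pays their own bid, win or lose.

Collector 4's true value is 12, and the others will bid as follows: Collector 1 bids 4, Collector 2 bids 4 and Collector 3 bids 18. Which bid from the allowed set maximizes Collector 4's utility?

4

Bid 4: loses but pays 4, utility -4.
Bid 12: loses but pays 12, utility -12.
Bid 17: loses but pays 17, utility -17.
Bid 18: loses but pays 18, utility -18.
The best choice is 4 with utility -4.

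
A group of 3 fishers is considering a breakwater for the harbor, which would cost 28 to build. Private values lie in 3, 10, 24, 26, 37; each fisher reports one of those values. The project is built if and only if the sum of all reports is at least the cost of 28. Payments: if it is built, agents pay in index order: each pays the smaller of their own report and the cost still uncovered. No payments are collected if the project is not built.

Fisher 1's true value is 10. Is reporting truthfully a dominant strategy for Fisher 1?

Consider the case where Fisher 2 reports 3 and Fisher 3 reports 24.
Truthful report 10: project built, pays 10, utility 10 - 10 = 0.
Report 3 instead: project built, pays 3, utility 10 - 3 = 7.
Since 7 > 0, reporting 3 is strictly better here, so truthful reporting is not dominant.

No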